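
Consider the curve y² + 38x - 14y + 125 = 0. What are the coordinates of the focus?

(-23/2, 7)

Only y is squared. Complete the square in y: (y - 7)² = -38(x + 2).
Vertex (-2, 7); 4p = -38 so p = -19/2. Opens left.
Focus is p units from the vertex along the axis: (h + p, k).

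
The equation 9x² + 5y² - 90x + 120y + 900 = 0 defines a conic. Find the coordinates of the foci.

Rearranging, 9(x² - 10x) + 5(y² + 24y) = -900.
Completing the square gives 9(x - 5)² + 5(y + 12)² = -900 + 225 + 720 = 45.
Dividing both sides by 45: (x - 5)²/5 + (y + 12)²/9 = 1
Ellipse, center (5, -12), major axis vertical; a² = 9, b² = 5.
c² = a² - b² = 9 - 5 = 4, so c = 2.
Foci lie on the vertical axis through the center: (h, k ± c).

(5, -14) and (5, -10)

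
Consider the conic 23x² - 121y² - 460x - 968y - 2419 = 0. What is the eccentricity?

e = 12/11

23(x² - 20x) -121(y² + 8y) = 2419
Complete the square in x and y: 23(x - 10)² -121(y + 4)² = 2419 + 2300 - 1936 = 2783
Divide through by 2783 to get (x - 10)²/121 - (y + 4)²/23 = 1.
Hyperbola, center (10, -4), transverse axis horizontal; a² = 121, b² = 23.
c² = a² + b² = 144, so c = 12.
e = c/a = 12/11.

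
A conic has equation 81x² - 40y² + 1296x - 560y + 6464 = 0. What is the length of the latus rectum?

80/9

Collect terms: 81(x² + 16x) -40(y² + 14y) = -6464
81(x + 8)² -40(y + 7)² = -6464 + 5184 - 1960 = -3240
Divide by -3240: (y + 7)²/81 - (x + 8)²/40 = 1
Hyperbola, center (-8, -7), transverse axis vertical; a² = 81, b² = 40.
Latus rectum length = 2b²/a = 2·40/9 = 80/9.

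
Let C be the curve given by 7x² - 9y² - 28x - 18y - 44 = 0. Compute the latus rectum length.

Collect terms: 7(x² - 4x) -9(y² + 2y) = 44
Complete the square: 7(x - 2)² -9(y + 1)² = 44 + 28 - 9 = 63
Divide by 63: (x - 2)²/9 - (y + 1)²/7 = 1
Hyperbola, center (2, -1), transverse axis horizontal; a² = 9, b² = 7.
Latus rectum length = 2b²/a = 2·7/3 = 14/3.

14/3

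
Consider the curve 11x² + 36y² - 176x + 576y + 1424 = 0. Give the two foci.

(-2, -8) and (18, -8)

Collect terms: 11(x² - 16x) + 36(y² + 16y) = -1424
Complete the square: 11(x - 8)² + 36(y + 8)² = -1424 + 704 + 2304 = 1584
Dividing both sides by 1584: (x - 8)²/144 + (y + 8)²/44 = 1
Ellipse, center (8, -8), major axis horizontal; a² = 144, b² = 44.
c² = a² - b² = 144 - 44 = 100, so c = 10.
Foci lie on the horizontal axis through the center: (h ± c, k).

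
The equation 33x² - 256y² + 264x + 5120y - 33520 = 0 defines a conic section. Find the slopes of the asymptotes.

√33/16 and -√33/16

Group: 33(x² + 8x) -256(y² - 20y) = 33520
Completing the square gives 33(x + 4)² -256(y - 10)² = 33520 + 528 - 25600 = 8448.
Divide through by 8448 to get (x + 4)²/256 - (y - 10)²/33 = 1.
Hyperbola, center (-4, 10), transverse axis horizontal; a² = 256, b² = 33.
For a horizontal hyperbola the asymptotes have slope ±b/a.
Here that is ±√33/16.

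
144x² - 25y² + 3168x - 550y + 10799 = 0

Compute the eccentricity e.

Rearranging, 144(x² + 22x) -25(y² + 22y) = -10799.
Complete the square: 144(x + 11)² -25(y + 11)² = -10799 + 17424 - 3025 = 3600
Dividing both sides by 3600: (x + 11)²/25 - (y + 11)²/144 = 1
Hyperbola, center (-11, -11), transverse axis horizontal; a² = 25, b² = 144.
c² = a² + b² = 169, so c = 13.
e = c/a = 13/5.

e = 13/5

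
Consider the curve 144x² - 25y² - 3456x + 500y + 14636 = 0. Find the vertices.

(7, 10) and (17, 10)

Collect terms: 144(x² - 24x) -25(y² - 20y) = -14636
144(x - 12)² -25(y - 10)² = -14636 + 20736 - 2500 = 3600
Dividing both sides by 3600: (x - 12)²/25 - (y - 10)²/144 = 1
Hyperbola, center (12, 10), transverse axis horizontal; a² = 25, b² = 144.
a = 5. Vertices at (h ± a, k).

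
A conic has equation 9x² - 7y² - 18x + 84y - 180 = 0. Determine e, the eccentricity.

e = 4/3

Collect terms: 9(x² - 2x) -7(y² - 12y) = 180
Complete the square in x and y: 9(x - 1)² -7(y - 6)² = 180 + 9 - 252 = -63
Divide by -63: (y - 6)²/9 - (x - 1)²/7 = 1
Hyperbola, center (1, 6), transverse axis vertical; a² = 9, b² = 7.
c² = a² + b² = 16, so c = 4.
e = c/a = 4/3.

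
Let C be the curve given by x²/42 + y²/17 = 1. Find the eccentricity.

Center (0, 0). The larger denominator 42 sits under the x-term, so the major axis is horizontal; a² = 42, b² = 17.
c² = a² - b² = 25, so c = 5.
e = c/a = 5/√42 = 5√42/42.

e = 5√42/42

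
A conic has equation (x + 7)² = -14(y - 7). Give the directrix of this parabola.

Vertex (-7, 7); 4p = -14 so p = -7/2. Opens down.
Directrix is the horizontal line y = k − p = 7 − (-7/2) = 21/2.

y = 21/2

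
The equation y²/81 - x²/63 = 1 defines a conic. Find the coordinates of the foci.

Center (0, 0). The positive term is the y-term, so the transverse axis is vertical; a² = 81, b² = 63.
c² = a² + b² = 81 + 63 = 144, so c = 12.
Foci lie on the vertical axis through the center: (h, k ± c).

(0, -12) and (0, 12)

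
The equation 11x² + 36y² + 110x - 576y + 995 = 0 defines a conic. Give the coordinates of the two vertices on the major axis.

(-17, 8) and (7, 8)

Rearranging, 11(x² + 10x) + 36(y² - 16y) = -995.
Complete the square in x and y: 11(x + 5)² + 36(y - 8)² = -995 + 275 + 2304 = 1584
Divide by 1584: (x + 5)²/144 + (y - 8)²/44 = 1
Ellipse, center (-5, 8), major axis horizontal; a² = 144, b² = 44.
a = 12. Vertices at (h ± a, k).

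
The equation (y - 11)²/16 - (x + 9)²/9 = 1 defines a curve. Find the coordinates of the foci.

Center (-9, 11). The positive term is the y-term, so the transverse axis is vertical; a² = 16, b² = 9.
c² = a² + b² = 16 + 9 = 25, so c = 5.
Foci lie on the vertical axis through the center: (h, k ± c).

(-9, 6) and (-9, 16)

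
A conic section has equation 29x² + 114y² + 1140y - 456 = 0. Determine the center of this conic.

(0, -5)

29x² + 114(y² + 10y) = 456
29x² + 114(y + 5)² = 456 + 0 + 2850 = 3306
Divide by 3306: x²/114 + (y + 5)²/29 = 1
Ellipse with center (0, -5).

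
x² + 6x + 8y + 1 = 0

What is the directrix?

y = 3

Only x is squared. Complete the square in x: (x + 3)² = -8(y - 1).
Vertex (-3, 1); 4p = -8 so p = -2. Opens down.
Directrix is the horizontal line y = k − p = 1 − (-2) = 3.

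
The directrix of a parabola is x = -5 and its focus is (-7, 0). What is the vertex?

(-6, 0)

The vertex is the midpoint between the focus and the directrix along the axis of symmetry.
Axis is horizontal (directrix is vertical). Vertex x-coordinate = (-7 + (-5))/2 = -6; y-coordinate = 0.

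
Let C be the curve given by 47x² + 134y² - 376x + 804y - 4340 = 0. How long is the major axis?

Group: 47(x² - 8x) + 134(y² + 6y) = 4340
47(x - 4)² + 134(y + 3)² = 4340 + 752 + 1206 = 6298
Divide by 6298: (x - 4)²/134 + (y + 3)²/47 = 1
Ellipse, center (4, -3), major axis horizontal; a² = 134, b² = 47.
a² = 134 so a = √134; the major axis has length 2a = 2√134.

2√134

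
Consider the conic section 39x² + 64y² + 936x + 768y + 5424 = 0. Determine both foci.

(-17, -6) and (-7, -6)

Collect terms: 39(x² + 24x) + 64(y² + 12y) = -5424
39(x + 12)² + 64(y + 6)² = -5424 + 5616 + 2304 = 2496
Divide through by 2496 to get (x + 12)²/64 + (y + 6)²/39 = 1.
Ellipse, center (-12, -6), major axis horizontal; a² = 64, b² = 39.
c² = a² - b² = 64 - 39 = 25, so c = 5.
Foci lie on the horizontal axis through the center: (h ± c, k).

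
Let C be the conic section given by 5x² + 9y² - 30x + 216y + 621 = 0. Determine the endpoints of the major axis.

Rearranging, 5(x² - 6x) + 9(y² + 24y) = -621.
Completing the square gives 5(x - 3)² + 9(y + 12)² = -621 + 45 + 1296 = 720.
Divide through by 720 to get (x - 3)²/144 + (y + 12)²/80 = 1.
Ellipse, center (3, -12), major axis horizontal; a² = 144, b² = 80.
a = 12. Vertices at (h ± a, k).

(-9, -12) and (15, -12)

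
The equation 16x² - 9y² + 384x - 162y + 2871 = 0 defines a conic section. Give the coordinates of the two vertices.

(-12, -21) and (-12, 3)

Group the x- and y-terms: 16(x² + 24x) -9(y² + 18y) = -2871
16(x + 12)² -9(y + 9)² = -2871 + 2304 - 729 = -1296
Divide through by -1296 to get (y + 9)²/144 - (x + 12)²/81 = 1.
Hyperbola, center (-12, -9), transverse axis vertical; a² = 144, b² = 81.
a = 12. Vertices at (h, k ± a).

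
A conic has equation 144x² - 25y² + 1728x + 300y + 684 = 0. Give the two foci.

Rearranging, 144(x² + 12x) -25(y² - 12y) = -684.
Completing the square gives 144(x + 6)² -25(y - 6)² = -684 + 5184 - 900 = 3600.
Dividing both sides by 3600: (x + 6)²/25 - (y - 6)²/144 = 1
Hyperbola, center (-6, 6), transverse axis horizontal; a² = 25, b² = 144.
c² = a² + b² = 25 + 144 = 169, so c = 13.
Foci lie on the horizontal axis through the center: (h ± c, k).

(-19, 6) and (7, 6)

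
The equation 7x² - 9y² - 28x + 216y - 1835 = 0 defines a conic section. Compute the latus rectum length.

Group the x- and y-terms: 7(x² - 4x) -9(y² - 24y) = 1835
Completing the square gives 7(x - 2)² -9(y - 12)² = 1835 + 28 - 1296 = 567.
Dividing both sides by 567: (x - 2)²/81 - (y - 12)²/63 = 1
Hyperbola, center (2, 12), transverse axis horizontal; a² = 81, b² = 63.
Latus rectum length = 2b²/a = 2·63/9 = 14.

14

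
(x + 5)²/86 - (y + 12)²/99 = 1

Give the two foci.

(-5 - √185, -12) and (-5 + √185, -12)

Center (-5, -12). The positive term is the x-term, so the transverse axis is horizontal; a² = 86, b² = 99.
c² = a² + b² = 86 + 99 = 185, so c = √185.
Foci lie on the horizontal axis through the center: (h ± c, k).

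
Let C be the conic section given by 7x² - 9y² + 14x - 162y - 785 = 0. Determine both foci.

(-5, -9) and (3, -9)

Group: 7(x² + 2x) -9(y² + 18y) = 785
Completing the square gives 7(x + 1)² -9(y + 9)² = 785 + 7 - 729 = 63.
Divide through by 63 to get (x + 1)²/9 - (y + 9)²/7 = 1.
Hyperbola, center (-1, -9), transverse axis horizontal; a² = 9, b² = 7.
c² = a² + b² = 9 + 7 = 16, so c = 4.
Foci lie on the horizontal axis through the center: (h ± c, k).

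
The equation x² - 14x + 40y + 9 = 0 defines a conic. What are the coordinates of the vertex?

(7, 1)

Only x is squared. Complete the square in x: (x - 7)² = -40(y - 1).
Vertex (7, 1); 4p = -40 so p = -10. Opens down.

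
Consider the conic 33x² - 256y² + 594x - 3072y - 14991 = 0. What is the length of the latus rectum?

Collect terms: 33(x² + 18x) -256(y² + 12y) = 14991
Complete the square in x and y: 33(x + 9)² -256(y + 6)² = 14991 + 2673 - 9216 = 8448
Dividing both sides by 8448: (x + 9)²/256 - (y + 6)²/33 = 1
Hyperbola, center (-9, -6), transverse axis horizontal; a² = 256, b² = 33.
Latus rectum length = 2b²/a = 2·33/16 = 33/8.

33/8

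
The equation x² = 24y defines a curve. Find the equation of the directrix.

y = -6

Vertex (0, 0); 4p = 24 so p = 6. Opens up.
Directrix is the horizontal line y = k − p = 0 − (6) = -6.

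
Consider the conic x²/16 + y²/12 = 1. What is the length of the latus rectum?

Center (0, 0). The larger denominator 16 sits under the x-term, so the major axis is horizontal; a² = 16, b² = 12.
Latus rectum length = 2b²/a = 2·12/4 = 6.

6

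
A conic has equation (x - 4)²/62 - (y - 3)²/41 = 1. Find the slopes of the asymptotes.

√2542/62 and -√2542/62

Center (4, 3). The positive term is the x-term, so the transverse axis is horizontal; a² = 62, b² = 41.
For a horizontal hyperbola the asymptotes have slope ±b/a.
Here that is ±√41/√62 = ±√2542/62.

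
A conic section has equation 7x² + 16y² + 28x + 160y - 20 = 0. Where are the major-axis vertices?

(-10, -5) and (6, -5)

Group: 7(x² + 4x) + 16(y² + 10y) = 20
7(x + 2)² + 16(y + 5)² = 20 + 28 + 400 = 448
Divide through by 448 to get (x + 2)²/64 + (y + 5)²/28 = 1.
Ellipse, center (-2, -5), major axis horizontal; a² = 64, b² = 28.
a = 8. Vertices at (h ± a, k).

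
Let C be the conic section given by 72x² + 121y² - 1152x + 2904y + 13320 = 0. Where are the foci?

Group: 72(x² - 16x) + 121(y² + 24y) = -13320
Complete the square in x and y: 72(x - 8)² + 121(y + 12)² = -13320 + 4608 + 17424 = 8712
Divide by 8712: (x - 8)²/121 + (y + 12)²/72 = 1
Ellipse, center (8, -12), major axis horizontal; a² = 121, b² = 72.
c² = a² - b² = 121 - 72 = 49, so c = 7.
Foci lie on the horizontal axis through the center: (h ± c, k).

(1, -12) and (15, -12)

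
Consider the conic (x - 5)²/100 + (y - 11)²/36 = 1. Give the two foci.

(-3, 11) and (13, 11)

Center (5, 11). The larger denominator 100 sits under the x-term, so the major axis is horizontal; a² = 100, b² = 36.
c² = a² - b² = 100 - 36 = 64, so c = 8.
Foci lie on the horizontal axis through the center: (h ± c, k).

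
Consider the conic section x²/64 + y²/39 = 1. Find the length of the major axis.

16

Center (0, 0). The larger denominator 64 sits under the x-term, so the major axis is horizontal; a² = 64, b² = 39.
a² = 64 so a = 8; the major axis has length 2a = 16.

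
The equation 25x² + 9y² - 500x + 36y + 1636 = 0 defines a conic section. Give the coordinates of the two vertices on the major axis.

Rearranging, 25(x² - 20x) + 9(y² + 4y) = -1636.
25(x - 10)² + 9(y + 2)² = -1636 + 2500 + 36 = 900
Divide through by 900 to get (x - 10)²/36 + (y + 2)²/100 = 1.
Ellipse, center (10, -2), major axis vertical; a² = 100, b² = 36.
a = 10. Vertices at (h, k ± a).

(10, -12) and (10, 8)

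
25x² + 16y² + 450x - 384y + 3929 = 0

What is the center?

Rearranging, 25(x² + 18x) + 16(y² - 24y) = -3929.
Complete the square in x and y: 25(x + 9)² + 16(y - 12)² = -3929 + 2025 + 2304 = 400
Divide through by 400 to get (x + 9)²/16 + (y - 12)²/25 = 1.
Ellipse with center (-9, 12).

(-9, 12)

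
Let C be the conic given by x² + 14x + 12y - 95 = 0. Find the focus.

(-7, 9)

Only x is squared. Complete the square in x: (x + 7)² = -12(y - 12).
Vertex (-7, 12); 4p = -12 so p = -3. Opens down.
Focus is p units from the vertex along the axis: (h, k + p).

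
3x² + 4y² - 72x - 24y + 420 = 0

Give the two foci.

3(x² - 24x) + 4(y² - 6y) = -420
Complete the square in x and y: 3(x - 12)² + 4(y - 3)² = -420 + 432 + 36 = 48
Dividing both sides by 48: (x - 12)²/16 + (y - 3)²/12 = 1
Ellipse, center (12, 3), major axis horizontal; a² = 16, b² = 12.
c² = a² - b² = 16 - 12 = 4, so c = 2.
Foci lie on the horizontal axis through the center: (h ± c, k).

(10, 3) and (14, 3)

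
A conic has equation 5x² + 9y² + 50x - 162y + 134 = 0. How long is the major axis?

24

5(x² + 10x) + 9(y² - 18y) = -134
Complete the square in x and y: 5(x + 5)² + 9(y - 9)² = -134 + 125 + 729 = 720
Divide by 720: (x + 5)²/144 + (y - 9)²/80 = 1
Ellipse, center (-5, 9), major axis horizontal; a² = 144, b² = 80.
a² = 144 so a = 12; the major axis has length 2a = 24.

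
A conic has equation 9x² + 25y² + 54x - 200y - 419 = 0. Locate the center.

(-3, 4)

Rearranging, 9(x² + 6x) + 25(y² - 8y) = 419.
Complete the square: 9(x + 3)² + 25(y - 4)² = 419 + 81 + 400 = 900
Dividing both sides by 900: (x + 3)²/100 + (y - 4)²/36 = 1
Ellipse with center (-3, 4).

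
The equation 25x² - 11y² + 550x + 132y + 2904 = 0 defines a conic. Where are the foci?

(-11, 0) and (-11, 12)

Collect terms: 25(x² + 22x) -11(y² - 12y) = -2904
Complete the square: 25(x + 11)² -11(y - 6)² = -2904 + 3025 - 396 = -275
Dividing both sides by -275: (y - 6)²/25 - (x + 11)²/11 = 1
Hyperbola, center (-11, 6), transverse axis vertical; a² = 25, b² = 11.
c² = a² + b² = 25 + 11 = 36, so c = 6.
Foci lie on the vertical axis through the center: (h, k ± c).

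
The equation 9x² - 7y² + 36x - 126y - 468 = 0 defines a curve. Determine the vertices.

Rearranging, 9(x² + 4x) -7(y² + 18y) = 468.
Complete the square in x and y: 9(x + 2)² -7(y + 9)² = 468 + 36 - 567 = -63
Divide by -63: (y + 9)²/9 - (x + 2)²/7 = 1
Hyperbola, center (-2, -9), transverse axis vertical; a² = 9, b² = 7.
a = 3. Vertices at (h, k ± a).

(-2, -12) and (-2, -6)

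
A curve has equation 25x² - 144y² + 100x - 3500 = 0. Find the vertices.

(-14, 0) and (10, 0)

Group the x- and y-terms: 25(x² + 4x) -144y² = 3500
25(x + 2)² -144y² = 3500 + 100 + 0 = 3600
Divide through by 3600 to get (x + 2)²/144 - y²/25 = 1.
Hyperbola, center (-2, 0), transverse axis horizontal; a² = 144, b² = 25.
a = 12. Vertices at (h ± a, k).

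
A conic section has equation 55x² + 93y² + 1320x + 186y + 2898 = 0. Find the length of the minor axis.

Rearranging, 55(x² + 24x) + 93(y² + 2y) = -2898.
Complete the square: 55(x + 12)² + 93(y + 1)² = -2898 + 7920 + 93 = 5115
Dividing both sides by 5115: (x + 12)²/93 + (y + 1)²/55 = 1
Ellipse, center (-12, -1), major axis horizontal; a² = 93, b² = 55.
b² = 55 so b = √55; the minor axis has length 2b = 2√55.

2√55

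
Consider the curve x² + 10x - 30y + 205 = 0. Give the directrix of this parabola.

y = -3/2

Only x is squared. Complete the square in x: (x + 5)² = 30(y - 6).
Vertex (-5, 6); 4p = 30 so p = 15/2. Opens up.
Directrix is the horizontal line y = k − p = 6 − (15/2) = -3/2.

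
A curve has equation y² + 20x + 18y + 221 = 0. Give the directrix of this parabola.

x = -2

Only y is squared. Complete the square in y: (y + 9)² = -20(x + 7).
Vertex (-7, -9); 4p = -20 so p = -5. Opens left.
Directrix is the vertical line x = h − p = -7 − (-5) = -2.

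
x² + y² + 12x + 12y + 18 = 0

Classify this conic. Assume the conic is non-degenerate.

No xy term. Coefficients of x² and y² are A = 1, C = 1.
A = C (same sign) ⇒ circle.

circle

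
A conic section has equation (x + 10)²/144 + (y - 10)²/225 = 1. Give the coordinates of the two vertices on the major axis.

(-10, -5) and (-10, 25)

Center (-10, 10). The larger denominator 225 sits under the y-term, so the major axis is vertical; a² = 225, b² = 144.
a = 15. Vertices at (h, k ± a).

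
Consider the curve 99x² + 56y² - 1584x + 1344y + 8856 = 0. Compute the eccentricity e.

Group: 99(x² - 16x) + 56(y² + 24y) = -8856
Completing the square gives 99(x - 8)² + 56(y + 12)² = -8856 + 6336 + 8064 = 5544.
Divide through by 5544 to get (x - 8)²/56 + (y + 12)²/99 = 1.
Ellipse, center (8, -12), major axis vertical; a² = 99, b² = 56.
c² = a² - b² = 43, so c = √43.
e = c/a = √43/3√11 = √473/33.

e = √473/33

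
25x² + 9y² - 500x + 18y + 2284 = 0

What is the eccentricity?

Group the x- and y-terms: 25(x² - 20x) + 9(y² + 2y) = -2284
Complete the square in x and y: 25(x - 10)² + 9(y + 1)² = -2284 + 2500 + 9 = 225
Divide through by 225 to get (x - 10)²/9 + (y + 1)²/25 = 1.
Ellipse, center (10, -1), major axis vertical; a² = 25, b² = 9.
c² = a² - b² = 16, so c = 4.
e = c/a = 4/5.

e = 4/5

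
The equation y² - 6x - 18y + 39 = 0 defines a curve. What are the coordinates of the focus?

(-11/2, 9)

Only y is squared. Complete the square in y: (y - 9)² = 6(x + 7).
Vertex (-7, 9); 4p = 6 so p = 3/2. Opens right.
Focus is p units from the vertex along the axis: (h + p, k).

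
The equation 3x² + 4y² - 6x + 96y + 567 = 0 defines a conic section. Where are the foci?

3(x² - 2x) + 4(y² + 24y) = -567
3(x - 1)² + 4(y + 12)² = -567 + 3 + 576 = 12
Dividing both sides by 12: (x - 1)²/4 + (y + 12)²/3 = 1
Ellipse, center (1, -12), major axis horizontal; a² = 4, b² = 3.
c² = a² - b² = 4 - 3 = 1, so c = 1.
Foci lie on the horizontal axis through the center: (h ± c, k).

(0, -12) and (2, -12)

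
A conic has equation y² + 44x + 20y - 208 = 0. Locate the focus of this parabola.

(-4, -10)

Only y is squared. Complete the square in y: (y + 10)² = -44(x - 7).
Vertex (7, -10); 4p = -44 so p = -11. Opens left.
Focus is p units from the vertex along the axis: (h + p, k).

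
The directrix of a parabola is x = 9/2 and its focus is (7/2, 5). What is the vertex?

The vertex is the midpoint between the focus and the directrix along the axis of symmetry.
Axis is horizontal (directrix is vertical). Vertex x-coordinate = (7/2 + 9/2)/2 = 4; y-coordinate = 5.

(4, 5)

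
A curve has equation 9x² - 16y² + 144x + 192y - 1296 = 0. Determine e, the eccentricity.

9(x² + 16x) -16(y² - 12y) = 1296
Completing the square gives 9(x + 8)² -16(y - 6)² = 1296 + 576 - 576 = 1296.
Divide by 1296: (x + 8)²/144 - (y - 6)²/81 = 1
Hyperbola, center (-8, 6), transverse axis horizontal; a² = 144, b² = 81.
c² = a² + b² = 225, so c = 15.
e = c/a = 15/12 = 5/4.

e = 5/4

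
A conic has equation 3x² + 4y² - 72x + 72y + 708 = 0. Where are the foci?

Collect terms: 3(x² - 24x) + 4(y² + 18y) = -708
Complete the square in x and y: 3(x - 12)² + 4(y + 9)² = -708 + 432 + 324 = 48
Divide by 48: (x - 12)²/16 + (y + 9)²/12 = 1
Ellipse, center (12, -9), major axis horizontal; a² = 16, b² = 12.
c² = a² - b² = 16 - 12 = 4, so c = 2.
Foci lie on the horizontal axis through the center: (h ± c, k).

(10, -9) and (14, -9)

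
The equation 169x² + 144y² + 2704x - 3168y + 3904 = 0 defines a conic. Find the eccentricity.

Group the x- and y-terms: 169(x² + 16x) + 144(y² - 22y) = -3904
Complete the square: 169(x + 8)² + 144(y - 11)² = -3904 + 10816 + 17424 = 24336
Divide by 24336: (x + 8)²/144 + (y - 11)²/169 = 1
Ellipse, center (-8, 11), major axis vertical; a² = 169, b² = 144.
c² = a² - b² = 25, so c = 5.
e = c/a = 5/13.

e = 5/13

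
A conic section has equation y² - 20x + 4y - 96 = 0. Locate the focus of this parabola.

Only y is squared. Complete the square in y: (y + 2)² = 20(x + 5).
Vertex (-5, -2); 4p = 20 so p = 5. Opens right.
Focus is p units from the vertex along the axis: (h + p, k).

(0, -2)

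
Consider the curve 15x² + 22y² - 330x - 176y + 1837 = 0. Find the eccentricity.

e = √154/22

15(x² - 22x) + 22(y² - 8y) = -1837
Completing the square gives 15(x - 11)² + 22(y - 4)² = -1837 + 1815 + 352 = 330.
Divide through by 330 to get (x - 11)²/22 + (y - 4)²/15 = 1.
Ellipse, center (11, 4), major axis horizontal; a² = 22, b² = 15.
c² = a² - b² = 7, so c = √7.
e = c/a = √7/√22 = √154/22.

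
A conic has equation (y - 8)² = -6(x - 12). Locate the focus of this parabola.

(21/2, 8)

Vertex (12, 8); 4p = -6 so p = -3/2. Opens left.
Focus is p units from the vertex along the axis: (h + p, k).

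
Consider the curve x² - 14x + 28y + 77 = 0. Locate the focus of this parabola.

Only x is squared. Complete the square in x: (x - 7)² = -28(y + 1).
Vertex (7, -1); 4p = -28 so p = -7. Opens down.
Focus is p units from the vertex along the axis: (h, k + p).

(7, -8)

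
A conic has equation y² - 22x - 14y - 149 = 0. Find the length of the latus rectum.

Only y is squared. Complete the square in y: (y - 7)² = 22(x + 9).
Vertex (-9, 7); 4p = 22 so p = 11/2. Opens right.
Latus rectum length = |4p| = 22.

22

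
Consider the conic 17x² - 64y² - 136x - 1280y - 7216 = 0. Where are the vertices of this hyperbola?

17(x² - 8x) -64(y² + 20y) = 7216
17(x - 4)² -64(y + 10)² = 7216 + 272 - 6400 = 1088
Dividing both sides by 1088: (x - 4)²/64 - (y + 10)²/17 = 1
Hyperbola, center (4, -10), transverse axis horizontal; a² = 64, b² = 17.
a = 8. Vertices at (h ± a, k).

(-4, -10) and (12, -10)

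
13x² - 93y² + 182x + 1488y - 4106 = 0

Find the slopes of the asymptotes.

Collect terms: 13(x² + 14x) -93(y² - 16y) = 4106
Complete the square: 13(x + 7)² -93(y - 8)² = 4106 + 637 - 5952 = -1209
Divide through by -1209 to get (y - 8)²/13 - (x + 7)²/93 = 1.
Hyperbola, center (-7, 8), transverse axis vertical; a² = 13, b² = 93.
For a vertical hyperbola the asymptotes have slope ±a/b.
Here that is ±√13/√93 = ±√1209/93.

√1209/93 and -√1209/93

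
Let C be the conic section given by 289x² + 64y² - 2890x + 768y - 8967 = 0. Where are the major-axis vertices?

(5, -23) and (5, 11)

Group the x- and y-terms: 289(x² - 10x) + 64(y² + 12y) = 8967
Complete the square: 289(x - 5)² + 64(y + 6)² = 8967 + 7225 + 2304 = 18496
Divide through by 18496 to get (x - 5)²/64 + (y + 6)²/289 = 1.
Ellipse, center (5, -6), major axis vertical; a² = 289, b² = 64.
a = 17. Vertices at (h, k ± a).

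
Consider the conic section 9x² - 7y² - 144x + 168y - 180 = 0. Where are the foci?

(8, 4) and (8, 20)

Group the x- and y-terms: 9(x² - 16x) -7(y² - 24y) = 180
Complete the square: 9(x - 8)² -7(y - 12)² = 180 + 576 - 1008 = -252
Divide by -252: (y - 12)²/36 - (x - 8)²/28 = 1
Hyperbola, center (8, 12), transverse axis vertical; a² = 36, b² = 28.
c² = a² + b² = 36 + 28 = 64, so c = 8.
Foci lie on the vertical axis through the center: (h, k ± c).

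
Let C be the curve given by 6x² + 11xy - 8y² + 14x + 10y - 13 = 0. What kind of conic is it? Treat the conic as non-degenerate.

hyperbola

A = 6, B = 11, C = -8.
Discriminant B² − 4AC = 11² − 4·6·(-8) = 313.
B² − 4AC > 0 ⇒ hyperbola.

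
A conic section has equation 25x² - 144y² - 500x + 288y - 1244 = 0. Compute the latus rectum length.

25/6

Rearranging, 25(x² - 20x) -144(y² - 2y) = 1244.
25(x - 10)² -144(y - 1)² = 1244 + 2500 - 144 = 3600
Divide through by 3600 to get (x - 10)²/144 - (y - 1)²/25 = 1.
Hyperbola, center (10, 1), transverse axis horizontal; a² = 144, b² = 25.
Latus rectum length = 2b²/a = 2·25/12 = 25/6.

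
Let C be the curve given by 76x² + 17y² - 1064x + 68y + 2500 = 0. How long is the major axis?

4√19

Collect terms: 76(x² - 14x) + 17(y² + 4y) = -2500
Completing the square gives 76(x - 7)² + 17(y + 2)² = -2500 + 3724 + 68 = 1292.
Divide through by 1292 to get (x - 7)²/17 + (y + 2)²/76 = 1.
Ellipse, center (7, -2), major axis vertical; a² = 76, b² = 17.
a² = 76 so a = 2√19; the major axis has length 2a = 4√19.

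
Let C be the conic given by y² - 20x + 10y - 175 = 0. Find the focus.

(-5, -5)

Only y is squared. Complete the square in y: (y + 5)² = 20(x + 10).
Vertex (-10, -5); 4p = 20 so p = 5. Opens right.
Focus is p units from the vertex along the axis: (h + p, k).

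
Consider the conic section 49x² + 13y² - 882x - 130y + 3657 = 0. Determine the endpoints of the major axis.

Rearranging, 49(x² - 18x) + 13(y² - 10y) = -3657.
Complete the square: 49(x - 9)² + 13(y - 5)² = -3657 + 3969 + 325 = 637
Dividing both sides by 637: (x - 9)²/13 + (y - 5)²/49 = 1
Ellipse, center (9, 5), major axis vertical; a² = 49, b² = 13.
a = 7. Vertices at (h, k ± a).

(9, -2) and (9, 12)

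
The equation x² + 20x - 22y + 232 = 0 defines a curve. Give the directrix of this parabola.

y = 1/2

Only x is squared. Complete the square in x: (x + 10)² = 22(y - 6).
Vertex (-10, 6); 4p = 22 so p = 11/2. Opens up.
Directrix is the horizontal line y = k − p = 6 − (11/2) = 1/2.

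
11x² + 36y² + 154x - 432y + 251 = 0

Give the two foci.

11(x² + 14x) + 36(y² - 12y) = -251
Complete the square in x and y: 11(x + 7)² + 36(y - 6)² = -251 + 539 + 1296 = 1584
Dividing both sides by 1584: (x + 7)²/144 + (y - 6)²/44 = 1
Ellipse, center (-7, 6), major axis horizontal; a² = 144, b² = 44.
c² = a² - b² = 144 - 44 = 100, so c = 10.
Foci lie on the horizontal axis through the center: (h ± c, k).

(-17, 6) and (3, 6)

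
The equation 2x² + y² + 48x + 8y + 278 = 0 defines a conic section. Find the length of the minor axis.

2√13

Group: 2(x² + 24x) + (y² + 8y) = -278
2(x + 12)² + (y + 4)² = -278 + 288 + 16 = 26
Divide by 26: (x + 12)²/13 + (y + 4)²/26 = 1
Ellipse, center (-12, -4), major axis vertical; a² = 26, b² = 13.
b² = 13 so b = √13; the minor axis has length 2b = 2√13.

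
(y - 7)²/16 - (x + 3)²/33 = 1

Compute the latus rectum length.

Center (-3, 7). The positive term is the y-term, so the transverse axis is vertical; a² = 16, b² = 33.
Latus rectum length = 2b²/a = 2·33/4 = 33/2.

33/2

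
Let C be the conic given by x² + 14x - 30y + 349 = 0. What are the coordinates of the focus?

(-7, 35/2)

Only x is squared. Complete the square in x: (x + 7)² = 30(y - 10).
Vertex (-7, 10); 4p = 30 so p = 15/2. Opens up.
Focus is p units from the vertex along the axis: (h, k + p).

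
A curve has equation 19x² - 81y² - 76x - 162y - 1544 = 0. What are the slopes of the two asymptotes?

Collect terms: 19(x² - 4x) -81(y² + 2y) = 1544
Completing the square gives 19(x - 2)² -81(y + 1)² = 1544 + 76 - 81 = 1539.
Divide by 1539: (x - 2)²/81 - (y + 1)²/19 = 1
Hyperbola, center (2, -1), transverse axis horizontal; a² = 81, b² = 19.
For a horizontal hyperbola the asymptotes have slope ±b/a.
Here that is ±√19/9.

√19/9 and -√19/9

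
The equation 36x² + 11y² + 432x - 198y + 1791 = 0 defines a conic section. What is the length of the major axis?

Group the x- and y-terms: 36(x² + 12x) + 11(y² - 18y) = -1791
Complete the square: 36(x + 6)² + 11(y - 9)² = -1791 + 1296 + 891 = 396
Dividing both sides by 396: (x + 6)²/11 + (y - 9)²/36 = 1
Ellipse, center (-6, 9), major axis vertical; a² = 36, b² = 11.
a² = 36 so a = 6; the major axis has length 2a = 12.

12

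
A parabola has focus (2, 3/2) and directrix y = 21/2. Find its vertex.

(2, 6)

The vertex is the midpoint between the focus and the directrix along the axis of symmetry.
Axis is vertical (directrix is horizontal). Vertex y-coordinate = (3/2 + 21/2)/2 = 6; x-coordinate = 2.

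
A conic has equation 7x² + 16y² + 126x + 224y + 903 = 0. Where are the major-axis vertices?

Rearranging, 7(x² + 18x) + 16(y² + 14y) = -903.
7(x + 9)² + 16(y + 7)² = -903 + 567 + 784 = 448
Dividing both sides by 448: (x + 9)²/64 + (y + 7)²/28 = 1
Ellipse, center (-9, -7), major axis horizontal; a² = 64, b² = 28.
a = 8. Vertices at (h ± a, k).

(-17, -7) and (-1, -7)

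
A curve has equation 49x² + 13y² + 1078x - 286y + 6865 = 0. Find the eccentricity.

Group the x- and y-terms: 49(x² + 22x) + 13(y² - 22y) = -6865
Completing the square gives 49(x + 11)² + 13(y - 11)² = -6865 + 5929 + 1573 = 637.
Divide by 637: (x + 11)²/13 + (y - 11)²/49 = 1
Ellipse, center (-11, 11), major axis vertical; a² = 49, b² = 13.
c² = a² - b² = 36, so c = 6.
e = c/a = 6/7.

e = 6/7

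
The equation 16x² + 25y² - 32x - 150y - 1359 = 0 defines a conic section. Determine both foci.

Group: 16(x² - 2x) + 25(y² - 6y) = 1359
Complete the square in x and y: 16(x - 1)² + 25(y - 3)² = 1359 + 16 + 225 = 1600
Divide by 1600: (x - 1)²/100 + (y - 3)²/64 = 1
Ellipse, center (1, 3), major axis horizontal; a² = 100, b² = 64.
c² = a² - b² = 100 - 64 = 36, so c = 6.
Foci lie on the horizontal axis through the center: (h ± c, k).

(-5, 3) and (7, 3)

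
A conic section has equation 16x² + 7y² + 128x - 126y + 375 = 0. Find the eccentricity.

Group the x- and y-terms: 16(x² + 8x) + 7(y² - 18y) = -375
16(x + 4)² + 7(y - 9)² = -375 + 256 + 567 = 448
Divide through by 448 to get (x + 4)²/28 + (y - 9)²/64 = 1.
Ellipse, center (-4, 9), major axis vertical; a² = 64, b² = 28.
c² = a² - b² = 36, so c = 6.
e = c/a = 6/8 = 3/4.

e = 3/4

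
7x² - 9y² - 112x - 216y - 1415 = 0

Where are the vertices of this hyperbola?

Collect terms: 7(x² - 16x) -9(y² + 24y) = 1415
7(x - 8)² -9(y + 12)² = 1415 + 448 - 1296 = 567
Divide through by 567 to get (x - 8)²/81 - (y + 12)²/63 = 1.
Hyperbola, center (8, -12), transverse axis horizontal; a² = 81, b² = 63.
a = 9. Vertices at (h ± a, k).

(-1, -12) and (17, -12)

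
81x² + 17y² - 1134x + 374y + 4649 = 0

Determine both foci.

(7, -19) and (7, -3)

81(x² - 14x) + 17(y² + 22y) = -4649
81(x - 7)² + 17(y + 11)² = -4649 + 3969 + 2057 = 1377
Divide by 1377: (x - 7)²/17 + (y + 11)²/81 = 1
Ellipse, center (7, -11), major axis vertical; a² = 81, b² = 17.
c² = a² - b² = 81 - 17 = 64, so c = 8.
Foci lie on the vertical axis through the center: (h, k ± c).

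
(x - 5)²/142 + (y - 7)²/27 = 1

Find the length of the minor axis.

Center (5, 7). The larger denominator 142 sits under the x-term, so the major axis is horizontal; a² = 142, b² = 27.
b² = 27 so b = 3√3; the minor axis has length 2b = 6√3.

6√3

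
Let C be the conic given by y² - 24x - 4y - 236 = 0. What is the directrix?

Only y is squared. Complete the square in y: (y - 2)² = 24(x + 10).
Vertex (-10, 2); 4p = 24 so p = 6. Opens right.
Directrix is the vertical line x = h − p = -10 − (6) = -16.

x = -16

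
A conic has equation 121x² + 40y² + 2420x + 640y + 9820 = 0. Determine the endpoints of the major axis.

Group the x- and y-terms: 121(x² + 20x) + 40(y² + 16y) = -9820
Completing the square gives 121(x + 10)² + 40(y + 8)² = -9820 + 12100 + 2560 = 4840.
Divide through by 4840 to get (x + 10)²/40 + (y + 8)²/121 = 1.
Ellipse, center (-10, -8), major axis vertical; a² = 121, b² = 40.
a = 11. Vertices at (h, k ± a).

(-10, -19) and (-10, 3)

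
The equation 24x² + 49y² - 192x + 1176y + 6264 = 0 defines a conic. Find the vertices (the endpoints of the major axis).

(-3, -12) and (11, -12)

Group: 24(x² - 8x) + 49(y² + 24y) = -6264
Complete the square: 24(x - 4)² + 49(y + 12)² = -6264 + 384 + 7056 = 1176
Divide through by 1176 to get (x - 4)²/49 + (y + 12)²/24 = 1.
Ellipse, center (4, -12), major axis horizontal; a² = 49, b² = 24.
a = 7. Vertices at (h ± a, k).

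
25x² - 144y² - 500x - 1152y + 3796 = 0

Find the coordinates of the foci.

(10, -17) and (10, 9)

Collect terms: 25(x² - 20x) -144(y² + 8y) = -3796
25(x - 10)² -144(y + 4)² = -3796 + 2500 - 2304 = -3600
Dividing both sides by -3600: (y + 4)²/25 - (x - 10)²/144 = 1
Hyperbola, center (10, -4), transverse axis vertical; a² = 25, b² = 144.
c² = a² + b² = 25 + 144 = 169, so c = 13.
Foci lie on the vertical axis through the center: (h, k ± c).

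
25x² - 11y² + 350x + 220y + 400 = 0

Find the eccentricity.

e = 6/5

Group the x- and y-terms: 25(x² + 14x) -11(y² - 20y) = -400
Completing the square gives 25(x + 7)² -11(y - 10)² = -400 + 1225 - 1100 = -275.
Divide by -275: (y - 10)²/25 - (x + 7)²/11 = 1
Hyperbola, center (-7, 10), transverse axis vertical; a² = 25, b² = 11.
c² = a² + b² = 36, so c = 6.
e = c/a = 6/5.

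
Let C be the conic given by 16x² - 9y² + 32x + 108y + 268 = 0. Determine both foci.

Collect terms: 16(x² + 2x) -9(y² - 12y) = -268
16(x + 1)² -9(y - 6)² = -268 + 16 - 324 = -576
Divide by -576: (y - 6)²/64 - (x + 1)²/36 = 1
Hyperbola, center (-1, 6), transverse axis vertical; a² = 64, b² = 36.
c² = a² + b² = 64 + 36 = 100, so c = 10.
Foci lie on the vertical axis through the center: (h, k ± c).

(-1, -4) and (-1, 16)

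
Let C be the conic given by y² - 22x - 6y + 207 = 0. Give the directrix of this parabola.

Only y is squared. Complete the square in y: (y - 3)² = 22(x - 9).
Vertex (9, 3); 4p = 22 so p = 11/2. Opens right.
Directrix is the vertical line x = h − p = 9 − (11/2) = 7/2.

x = 7/2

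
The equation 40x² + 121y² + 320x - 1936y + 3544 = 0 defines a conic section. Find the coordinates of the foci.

Group: 40(x² + 8x) + 121(y² - 16y) = -3544
Completing the square gives 40(x + 4)² + 121(y - 8)² = -3544 + 640 + 7744 = 4840.
Divide through by 4840 to get (x + 4)²/121 + (y - 8)²/40 = 1.
Ellipse, center (-4, 8), major axis horizontal; a² = 121, b² = 40.
c² = a² - b² = 121 - 40 = 81, so c = 9.
Foci lie on the horizontal axis through the center: (h ± c, k).

(-13, 8) and (5, 8)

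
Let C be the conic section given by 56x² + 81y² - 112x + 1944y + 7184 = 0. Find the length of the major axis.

Collect terms: 56(x² - 2x) + 81(y² + 24y) = -7184
Complete the square in x and y: 56(x - 1)² + 81(y + 12)² = -7184 + 56 + 11664 = 4536
Divide through by 4536 to get (x - 1)²/81 + (y + 12)²/56 = 1.
Ellipse, center (1, -12), major axis horizontal; a² = 81, b² = 56.
a² = 81 so a = 9; the major axis has length 2a = 18.

18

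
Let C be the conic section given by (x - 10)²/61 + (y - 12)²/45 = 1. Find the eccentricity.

Center (10, 12). The larger denominator 61 sits under the x-term, so the major axis is horizontal; a² = 61, b² = 45.
c² = a² - b² = 16, so c = 4.
e = c/a = 4/√61 = 4√61/61.

e = 4√61/61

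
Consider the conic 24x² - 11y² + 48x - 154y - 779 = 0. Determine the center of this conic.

(-1, -7)

Collect terms: 24(x² + 2x) -11(y² + 14y) = 779
Complete the square: 24(x + 1)² -11(y + 7)² = 779 + 24 - 539 = 264
Divide by 264: (x + 1)²/11 - (y + 7)²/24 = 1
Hyperbola with center (-1, -7).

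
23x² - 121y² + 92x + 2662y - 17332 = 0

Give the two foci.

Group: 23(x² + 4x) -121(y² - 22y) = 17332
Complete the square in x and y: 23(x + 2)² -121(y - 11)² = 17332 + 92 - 14641 = 2783
Divide by 2783: (x + 2)²/121 - (y - 11)²/23 = 1
Hyperbola, center (-2, 11), transverse axis horizontal; a² = 121, b² = 23.
c² = a² + b² = 121 + 23 = 144, so c = 12.
Foci lie on the horizontal axis through the center: (h ± c, k).

(-14, 11) and (10, 11)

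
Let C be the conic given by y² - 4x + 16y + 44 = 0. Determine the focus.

(-4, -8)

Only y is squared. Complete the square in y: (y + 8)² = 4(x + 5).
Vertex (-5, -8); 4p = 4 so p = 1. Opens right.
Focus is p units from the vertex along the axis: (h + p, k).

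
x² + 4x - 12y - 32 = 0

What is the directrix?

Only x is squared. Complete the square in x: (x + 2)² = 12(y + 3).
Vertex (-2, -3); 4p = 12 so p = 3. Opens up.
Directrix is the horizontal line y = k − p = -3 − (3) = -6.

y = -6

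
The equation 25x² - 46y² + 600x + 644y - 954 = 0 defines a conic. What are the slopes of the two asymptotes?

5√46/46 and -5√46/46

Collect terms: 25(x² + 24x) -46(y² - 14y) = 954
Complete the square in x and y: 25(x + 12)² -46(y - 7)² = 954 + 3600 - 2254 = 2300
Divide by 2300: (x + 12)²/92 - (y - 7)²/50 = 1
Hyperbola, center (-12, 7), transverse axis horizontal; a² = 92, b² = 50.
For a horizontal hyperbola the asymptotes have slope ±b/a.
Here that is ±5√2/2√23 = ±5√46/46.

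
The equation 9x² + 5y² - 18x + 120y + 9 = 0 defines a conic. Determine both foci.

Group the x- and y-terms: 9(x² - 2x) + 5(y² + 24y) = -9
9(x - 1)² + 5(y + 12)² = -9 + 9 + 720 = 720
Divide by 720: (x - 1)²/80 + (y + 12)²/144 = 1
Ellipse, center (1, -12), major axis vertical; a² = 144, b² = 80.
c² = a² - b² = 144 - 80 = 64, so c = 8.
Foci lie on the vertical axis through the center: (h, k ± c).

(1, -20) and (1, -4)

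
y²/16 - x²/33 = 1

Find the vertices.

(0, -4) and (0, 4)

Center (0, 0). The positive term is the y-term, so the transverse axis is vertical; a² = 16, b² = 33.
a = 4. Vertices at (h, k ± a).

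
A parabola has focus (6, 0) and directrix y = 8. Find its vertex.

The vertex is the midpoint between the focus and the directrix along the axis of symmetry.
Axis is vertical (directrix is horizontal). Vertex y-coordinate = (0 + 8)/2 = 4; x-coordinate = 6.

(6, 4)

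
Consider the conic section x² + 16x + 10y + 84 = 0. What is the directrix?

y = 1/2

Only x is squared. Complete the square in x: (x + 8)² = -10(y + 2).
Vertex (-8, -2); 4p = -10 so p = -5/2. Opens down.
Directrix is the horizontal line y = k − p = -2 − (-5/2) = 1/2.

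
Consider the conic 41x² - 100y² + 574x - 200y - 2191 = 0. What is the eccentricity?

Collect terms: 41(x² + 14x) -100(y² + 2y) = 2191
Complete the square: 41(x + 7)² -100(y + 1)² = 2191 + 2009 - 100 = 4100
Divide through by 4100 to get (x + 7)²/100 - (y + 1)²/41 = 1.
Hyperbola, center (-7, -1), transverse axis horizontal; a² = 100, b² = 41.
c² = a² + b² = 141, so c = √141.
e = c/a = √141/10.

e = √141/10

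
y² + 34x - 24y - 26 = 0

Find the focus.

Only y is squared. Complete the square in y: (y - 12)² = -34(x - 5).
Vertex (5, 12); 4p = -34 so p = -17/2. Opens left.
Focus is p units from the vertex along the axis: (h + p, k).

(-7/2, 12)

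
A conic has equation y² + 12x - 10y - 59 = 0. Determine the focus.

(4, 5)

Only y is squared. Complete the square in y: (y - 5)² = -12(x - 7).
Vertex (7, 5); 4p = -12 so p = -3. Opens left.
Focus is p units from the vertex along the axis: (h + p, k).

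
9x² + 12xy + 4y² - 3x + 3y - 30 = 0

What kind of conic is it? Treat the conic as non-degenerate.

parabola

A = 9, B = 12, C = 4.
Discriminant B² − 4AC = 12² − 4·9·4 = 0.
B² − 4AC = 0 ⇒ parabola.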